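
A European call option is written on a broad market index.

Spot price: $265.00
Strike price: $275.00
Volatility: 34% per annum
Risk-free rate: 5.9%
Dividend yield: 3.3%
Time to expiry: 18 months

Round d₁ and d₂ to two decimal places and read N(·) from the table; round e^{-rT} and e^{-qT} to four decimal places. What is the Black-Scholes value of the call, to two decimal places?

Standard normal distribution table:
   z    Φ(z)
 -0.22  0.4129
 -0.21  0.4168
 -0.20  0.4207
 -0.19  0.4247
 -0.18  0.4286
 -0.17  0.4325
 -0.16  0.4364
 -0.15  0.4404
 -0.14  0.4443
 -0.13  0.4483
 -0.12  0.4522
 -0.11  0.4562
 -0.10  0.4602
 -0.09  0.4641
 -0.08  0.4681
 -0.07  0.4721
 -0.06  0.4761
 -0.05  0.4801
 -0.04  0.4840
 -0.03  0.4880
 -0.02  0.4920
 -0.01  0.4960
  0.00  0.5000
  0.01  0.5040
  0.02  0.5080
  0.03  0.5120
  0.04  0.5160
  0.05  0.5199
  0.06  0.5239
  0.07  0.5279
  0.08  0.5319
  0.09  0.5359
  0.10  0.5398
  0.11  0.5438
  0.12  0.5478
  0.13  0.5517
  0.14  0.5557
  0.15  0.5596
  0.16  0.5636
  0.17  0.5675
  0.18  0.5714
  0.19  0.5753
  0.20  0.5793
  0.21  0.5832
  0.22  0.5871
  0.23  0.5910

$41.19

σ√T = 0.34 × 1.2247 = 0.4164
ln(S/K) + (r − q + σ²/2)T = ln(265/275) + (0.059 − 0.033 + 0.34²/2)·1.5 = -0.0370 + 0.1257 = 0.0887
d₁ = 0.0887 / 0.4164 = 0.2129 which rounds to 0.21
d₂ = d₁ − σ√T = 0.2129 − 0.4164 = -0.2035 which rounds to -0.20
e^(−qT) = e^(−0.033·1.5) = 0.9517;  e^(−rT) = e^(−0.059·1.5) = 0.9153
N(d₁) = N(0.21) = 0.5832;  N(d₂) = N(-0.20) = 0.4207
C = 265·0.9517·0.5832 − 275·0.9153·0.4207 = 147.0833 − 105.8933 = 41.1900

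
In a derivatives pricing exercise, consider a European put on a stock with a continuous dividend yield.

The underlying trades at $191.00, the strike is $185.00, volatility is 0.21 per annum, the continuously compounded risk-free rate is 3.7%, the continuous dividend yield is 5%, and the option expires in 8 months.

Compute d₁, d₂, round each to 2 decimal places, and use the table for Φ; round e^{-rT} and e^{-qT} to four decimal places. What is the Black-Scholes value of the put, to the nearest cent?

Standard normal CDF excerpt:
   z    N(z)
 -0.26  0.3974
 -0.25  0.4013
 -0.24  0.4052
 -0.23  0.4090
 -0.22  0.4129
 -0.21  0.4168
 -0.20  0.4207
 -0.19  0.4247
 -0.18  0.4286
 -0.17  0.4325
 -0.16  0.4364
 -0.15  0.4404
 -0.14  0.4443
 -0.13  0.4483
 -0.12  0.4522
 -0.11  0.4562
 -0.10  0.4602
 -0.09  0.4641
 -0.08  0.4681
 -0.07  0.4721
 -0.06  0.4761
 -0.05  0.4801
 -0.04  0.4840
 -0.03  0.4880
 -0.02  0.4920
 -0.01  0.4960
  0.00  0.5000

σ√T = 0.21·√0.6667 = 0.1715
d₁ = [ln(191/185) + (0.037 − 0.05 + ½·0.21²)·0.6667] / (σ√T) = (0.0319 + 0.0060) / 0.1715 = 0.2213 ≈ 0.22
d₂ = 0.2213 − 0.1715 = 0.0499 ≈ 0.05
exp(−qT) = exp(−0.05·0.6667) = 0.9672;  exp(−rT) = exp(−0.037·0.6667) = 0.9756
P = 185·0.9756·N(-0.05) − 191·0.9672·N(-0.22) = 185·0.9756·0.4801 − 191·0.9672·0.4129 = 86.6513 − 76.2772 = 10.3742

$10.37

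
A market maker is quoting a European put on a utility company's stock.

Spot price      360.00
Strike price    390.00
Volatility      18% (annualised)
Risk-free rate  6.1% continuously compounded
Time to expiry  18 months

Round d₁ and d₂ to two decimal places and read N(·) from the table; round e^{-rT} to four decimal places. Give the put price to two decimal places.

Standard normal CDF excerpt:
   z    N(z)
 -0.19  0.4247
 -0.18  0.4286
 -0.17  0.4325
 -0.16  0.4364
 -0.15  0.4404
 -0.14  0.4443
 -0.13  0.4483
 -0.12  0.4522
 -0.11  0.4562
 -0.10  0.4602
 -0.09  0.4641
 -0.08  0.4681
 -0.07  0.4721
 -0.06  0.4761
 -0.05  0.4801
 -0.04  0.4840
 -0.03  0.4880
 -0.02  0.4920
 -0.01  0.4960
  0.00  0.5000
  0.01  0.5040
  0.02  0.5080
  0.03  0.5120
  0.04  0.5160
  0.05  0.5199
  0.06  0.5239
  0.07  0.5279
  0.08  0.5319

T = 1.5;  σ√T = 0.2205
d₁ = [ln(360/390) + (0.061 + 0.18²/2)·1.5] / 0.2205 = [-0.0800 + 0.1158] / 0.2205 = 0.1622 ≈ 0.16
d₂ = d₁ − σ√T = 0.1622 − 0.2205 = -0.0583 ≈ -0.06
exp(−rT) = exp(−0.061·1.5) = 0.9126
N(−d₂) = N(0.06) = 0.5239;  N(−d₁) = N(-0.16) = 0.4364
P = 390·0.9126·0.5239 − 360·0.4364 = 186.4633 − 157.1040 = 29.3593

29.36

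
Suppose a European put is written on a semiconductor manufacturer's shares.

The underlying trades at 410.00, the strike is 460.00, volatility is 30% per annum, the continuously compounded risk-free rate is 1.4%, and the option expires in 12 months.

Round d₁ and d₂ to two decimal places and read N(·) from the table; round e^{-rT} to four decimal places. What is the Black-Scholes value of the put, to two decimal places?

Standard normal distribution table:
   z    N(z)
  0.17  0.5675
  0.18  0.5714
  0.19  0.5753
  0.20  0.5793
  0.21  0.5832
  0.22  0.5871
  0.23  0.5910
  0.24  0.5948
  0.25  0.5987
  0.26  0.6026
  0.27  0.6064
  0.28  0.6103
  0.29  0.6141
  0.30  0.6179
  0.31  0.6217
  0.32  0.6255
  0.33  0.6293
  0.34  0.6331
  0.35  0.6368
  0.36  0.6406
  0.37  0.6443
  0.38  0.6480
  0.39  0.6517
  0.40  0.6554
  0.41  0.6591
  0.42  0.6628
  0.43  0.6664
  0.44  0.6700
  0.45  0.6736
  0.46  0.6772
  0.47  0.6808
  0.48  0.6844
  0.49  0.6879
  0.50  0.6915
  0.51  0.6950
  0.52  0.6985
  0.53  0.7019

T = 1;  σ√T = 0.3000
d₁ = [ln(410/460) + (0.014 + 0.3²/2)·1] / 0.3000 = [-0.1151 + 0.0590] / 0.3000 = -0.1869 → -0.19
d₂ = d₁ − σ√T = -0.1869 − 0.3000 = -0.4869 → -0.49
e^(−rT) = e^(−0.014·1) = 0.9861
P = 460·0.9861·N(0.49) − 410·N(0.19) = 460·0.9861·0.6879 − 410·0.5753 = 312.0356 − 235.8730 = 76.1626

76.16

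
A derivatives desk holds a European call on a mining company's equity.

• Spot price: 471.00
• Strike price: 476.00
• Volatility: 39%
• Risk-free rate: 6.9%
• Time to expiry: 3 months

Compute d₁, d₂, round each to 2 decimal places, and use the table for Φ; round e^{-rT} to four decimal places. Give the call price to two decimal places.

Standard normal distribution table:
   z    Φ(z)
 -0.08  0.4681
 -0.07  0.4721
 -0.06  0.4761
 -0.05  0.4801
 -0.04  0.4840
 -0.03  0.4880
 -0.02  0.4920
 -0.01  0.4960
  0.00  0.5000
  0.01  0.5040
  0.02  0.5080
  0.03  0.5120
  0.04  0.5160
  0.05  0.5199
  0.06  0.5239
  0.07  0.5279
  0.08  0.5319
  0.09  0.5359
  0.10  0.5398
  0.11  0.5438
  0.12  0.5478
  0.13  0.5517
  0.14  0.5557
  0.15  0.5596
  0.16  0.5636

σ√T = 0.39 × 0.5000 = 0.1950
d₁ = [ln(471/476) + (0.069 + ½·0.39²)·0.25] / (σ√T) = (-0.0106 + 0.0363) / 0.1950 = 0.1318 ≈ 0.13
d₂ = 0.1318 − 0.1950 = -0.0632 ≈ -0.06
e^(−rT) = e^(−0.069·0.25) = 0.9829
N(d₁) = N(0.13) = 0.5517;  N(d₂) = N(-0.06) = 0.4761
C = 471·0.5517 − 476·0.9829·0.4761 = 259.8507 − 222.7483 = 37.1024

37.10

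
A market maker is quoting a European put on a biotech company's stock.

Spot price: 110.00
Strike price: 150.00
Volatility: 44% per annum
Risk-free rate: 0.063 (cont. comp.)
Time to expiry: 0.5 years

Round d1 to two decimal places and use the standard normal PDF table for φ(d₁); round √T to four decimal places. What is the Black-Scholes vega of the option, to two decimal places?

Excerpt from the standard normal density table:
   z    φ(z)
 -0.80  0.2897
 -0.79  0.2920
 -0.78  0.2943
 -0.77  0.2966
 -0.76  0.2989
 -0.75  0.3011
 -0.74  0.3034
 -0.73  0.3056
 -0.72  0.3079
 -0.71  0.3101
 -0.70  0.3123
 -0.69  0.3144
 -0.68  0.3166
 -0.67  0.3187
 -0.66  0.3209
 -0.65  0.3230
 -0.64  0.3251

23.60

σ√T = 0.44 × 0.7071 = 0.3111
ln(S/K) + (r + σ²/2)T = ln(110/150) + (0.063 + 0.44²/2)·0.5 = -0.3102 + 0.0799 = -0.2303
d₁ = -0.2303 / 0.3111 = -0.7401 → -0.74
√T = √0.5 = 0.7071
φ(d₁) = φ(-0.74) = 0.3034
vega = S·φ(d₁)·√T = 110·0.3034·0.7071 = 23.5988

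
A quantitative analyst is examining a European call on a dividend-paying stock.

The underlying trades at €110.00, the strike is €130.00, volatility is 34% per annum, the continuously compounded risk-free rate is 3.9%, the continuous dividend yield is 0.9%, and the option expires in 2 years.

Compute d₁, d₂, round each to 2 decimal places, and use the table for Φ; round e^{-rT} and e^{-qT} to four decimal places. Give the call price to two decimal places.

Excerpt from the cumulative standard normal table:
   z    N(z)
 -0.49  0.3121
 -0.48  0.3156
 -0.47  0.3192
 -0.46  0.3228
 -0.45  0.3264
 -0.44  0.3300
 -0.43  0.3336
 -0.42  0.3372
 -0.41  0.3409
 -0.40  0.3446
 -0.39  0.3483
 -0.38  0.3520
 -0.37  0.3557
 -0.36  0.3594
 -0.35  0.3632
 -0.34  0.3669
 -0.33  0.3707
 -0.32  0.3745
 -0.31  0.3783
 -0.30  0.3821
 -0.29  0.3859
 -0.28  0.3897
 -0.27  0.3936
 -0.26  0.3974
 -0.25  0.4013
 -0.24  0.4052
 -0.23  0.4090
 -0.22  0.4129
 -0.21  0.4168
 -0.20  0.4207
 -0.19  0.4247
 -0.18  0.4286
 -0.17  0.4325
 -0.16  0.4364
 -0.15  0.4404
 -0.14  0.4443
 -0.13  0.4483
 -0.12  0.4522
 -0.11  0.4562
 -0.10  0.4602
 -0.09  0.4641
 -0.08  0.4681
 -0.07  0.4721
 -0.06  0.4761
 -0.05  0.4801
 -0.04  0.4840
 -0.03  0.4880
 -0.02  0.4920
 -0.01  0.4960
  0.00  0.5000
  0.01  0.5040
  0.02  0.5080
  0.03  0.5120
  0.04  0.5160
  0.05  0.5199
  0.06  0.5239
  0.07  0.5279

€16.07

σ√T = 0.34·√2 = 0.4808
ln(S/K) + (r − q + σ²/2)T = ln(110/130) + (0.039 − 0.009 + 0.34²/2)·2 = -0.1671 + 0.1756 = 0.0085
d₁ = 0.0085 / 0.4808 = 0.0178 → 0.02
d₂ = d₁ − σ√T = 0.0178 − 0.4808 = -0.4631 → -0.46
e^(−qT) = e^(−0.009·2) = 0.9822;  e^(−rT) = e^(−0.039·2) = 0.9250
C = 110·0.9822·N(0.02) − 130·0.9250·N(-0.46) = 110·0.9822·0.5080 − 130·0.9250·0.3228 = 54.8853 − 38.8167 = 16.0686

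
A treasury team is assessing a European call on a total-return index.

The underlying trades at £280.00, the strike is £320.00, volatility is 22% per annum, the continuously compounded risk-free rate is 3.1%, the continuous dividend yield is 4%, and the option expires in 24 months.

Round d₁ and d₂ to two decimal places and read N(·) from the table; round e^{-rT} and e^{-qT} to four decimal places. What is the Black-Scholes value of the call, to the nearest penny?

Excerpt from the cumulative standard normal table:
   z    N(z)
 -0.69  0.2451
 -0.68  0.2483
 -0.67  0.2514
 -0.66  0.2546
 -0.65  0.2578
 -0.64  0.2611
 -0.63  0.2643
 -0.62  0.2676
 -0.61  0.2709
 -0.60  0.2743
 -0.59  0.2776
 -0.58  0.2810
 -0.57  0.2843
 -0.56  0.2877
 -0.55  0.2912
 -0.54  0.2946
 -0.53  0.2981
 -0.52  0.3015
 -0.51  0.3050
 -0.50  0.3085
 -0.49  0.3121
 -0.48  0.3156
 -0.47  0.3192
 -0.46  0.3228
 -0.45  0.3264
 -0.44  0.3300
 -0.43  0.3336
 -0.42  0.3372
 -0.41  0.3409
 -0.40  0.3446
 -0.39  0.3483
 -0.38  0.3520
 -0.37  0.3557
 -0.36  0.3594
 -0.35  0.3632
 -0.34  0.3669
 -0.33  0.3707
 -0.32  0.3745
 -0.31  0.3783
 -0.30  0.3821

T = 2;  σ√T = 0.3111
d₁ = [ln(280/320) + (0.031 − 0.04 + 0.22²/2)·2] / 0.3111 = [-0.1335 + 0.0304] / 0.3111 = -0.3315 → -0.33
d₂ = d₁ − σ√T = -0.3315 − 0.3111 = -0.6426 → -0.64
exp(−qT) = exp(−0.04·2) = 0.9231;  exp(−rT) = exp(−0.031·2) = 0.9399
C = 280·0.9231·N(-0.33) − 320·0.9399·N(-0.64) = 280·0.9231·0.3707 − 320·0.9399·0.2611 = 95.8141 − 78.5305 = 17.2836

£17.28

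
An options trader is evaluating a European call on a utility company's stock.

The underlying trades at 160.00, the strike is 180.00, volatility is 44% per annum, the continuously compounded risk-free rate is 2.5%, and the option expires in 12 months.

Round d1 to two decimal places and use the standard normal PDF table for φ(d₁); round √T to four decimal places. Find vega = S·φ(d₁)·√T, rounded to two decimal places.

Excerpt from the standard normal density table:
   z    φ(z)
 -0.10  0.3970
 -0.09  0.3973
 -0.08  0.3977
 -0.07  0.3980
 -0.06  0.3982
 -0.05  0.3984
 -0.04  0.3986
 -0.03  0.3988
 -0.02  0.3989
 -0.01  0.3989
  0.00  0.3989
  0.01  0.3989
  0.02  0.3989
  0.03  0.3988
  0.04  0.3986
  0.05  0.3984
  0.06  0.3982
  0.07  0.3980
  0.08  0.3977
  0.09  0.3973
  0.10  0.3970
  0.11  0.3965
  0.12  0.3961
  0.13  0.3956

T = 1;  σ√T = 0.4400
ln(S/K) + (r + σ²/2)T = ln(160/180) + (0.025 + 0.44²/2)·1 = -0.1178 + 0.1218 = 0.0040
d₁ = 0.0040 / 0.4400 = 0.0091 ≈ 0.01
√T = √1 = 1.0000
φ(d₁) = φ(0.01) = 0.3989
vega = S·φ(d₁)·√T = 160·0.3989·1.0000 = 63.8240

63.82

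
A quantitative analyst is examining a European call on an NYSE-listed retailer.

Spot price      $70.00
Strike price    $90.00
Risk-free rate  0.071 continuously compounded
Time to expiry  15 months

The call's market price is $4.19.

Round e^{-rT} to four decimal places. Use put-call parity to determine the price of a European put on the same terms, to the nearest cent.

$16.55

exp(−rT) = exp(−0.071·1.25) = 0.9151
Put-call parity: C − P = S − K·e^(−rT) = 70 − 90·0.9151 = 70 − 82.3590 = -12.3590
P = C − (C − P) = 4.19 − (-12.3590) = 16.5490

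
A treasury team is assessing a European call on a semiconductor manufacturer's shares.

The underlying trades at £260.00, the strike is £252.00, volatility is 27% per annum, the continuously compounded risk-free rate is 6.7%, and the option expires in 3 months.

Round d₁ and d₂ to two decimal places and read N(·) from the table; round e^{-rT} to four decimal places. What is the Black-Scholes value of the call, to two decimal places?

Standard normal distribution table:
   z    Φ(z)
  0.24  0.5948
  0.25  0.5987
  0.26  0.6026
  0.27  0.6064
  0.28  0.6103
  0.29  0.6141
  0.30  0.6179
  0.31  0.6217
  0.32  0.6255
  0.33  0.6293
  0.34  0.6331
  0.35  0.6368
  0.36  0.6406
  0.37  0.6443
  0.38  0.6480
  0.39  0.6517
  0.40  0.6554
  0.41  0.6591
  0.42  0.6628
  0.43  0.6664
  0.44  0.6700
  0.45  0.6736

£20.14

σ√T = 0.27 × 0.5000 = 0.1350
ln(S/K) + (r + σ²/2)T = ln(260/252) + (0.067 + 0.27²/2)·0.25 = 0.0313 + 0.0259 = 0.0571
d₁ = 0.0571 / 0.1350 = 0.4231 ≈ 0.42
d₂ = d₁ − σ√T = 0.4231 − 0.1350 = 0.2881 ≈ 0.29
e^(−rT) = e^(−0.067·0.25) = 0.9834
N(d₁) = N(0.42) = 0.6628;  N(d₂) = N(0.29) = 0.6141
C = 260·0.6628 − 252·0.9834·0.6141 = 172.3280 − 152.1843 = 20.1437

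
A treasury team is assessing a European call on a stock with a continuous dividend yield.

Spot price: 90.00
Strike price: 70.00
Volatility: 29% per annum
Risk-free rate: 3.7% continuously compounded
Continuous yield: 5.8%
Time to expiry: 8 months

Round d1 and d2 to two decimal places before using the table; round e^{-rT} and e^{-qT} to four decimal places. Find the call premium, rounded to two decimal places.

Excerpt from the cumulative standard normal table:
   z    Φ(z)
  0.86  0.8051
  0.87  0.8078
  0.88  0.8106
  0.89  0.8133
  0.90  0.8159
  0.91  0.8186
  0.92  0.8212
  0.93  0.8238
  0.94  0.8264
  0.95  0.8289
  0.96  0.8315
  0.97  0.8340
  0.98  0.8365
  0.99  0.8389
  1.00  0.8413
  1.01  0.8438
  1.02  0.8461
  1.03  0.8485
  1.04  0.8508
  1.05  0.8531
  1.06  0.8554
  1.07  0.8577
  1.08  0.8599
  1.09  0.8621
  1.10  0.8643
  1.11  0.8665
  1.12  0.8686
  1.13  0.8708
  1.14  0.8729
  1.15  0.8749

T = 0.6667;  σ√T = 0.2368
ln(S/K) + (r − q + σ²/2)T = ln(90/70) + (0.037 − 0.058 + 0.29²/2)·0.6667 = 0.2513 + 0.0140 = 0.2653
d₁ = 0.2653 / 0.2368 = 1.1206 which rounds to 1.12
d₂ = d₁ − σ√T = 1.1206 − 0.2368 = 0.8838 which rounds to 0.88
exp(−qT) = exp(−0.058·0.6667) = 0.9621;  exp(−rT) = exp(−0.037·0.6667) = 0.9756
C = 90·0.9621·N(1.12) − 70·0.9756·N(0.88) = 90·0.9621·0.8686 − 70·0.9756·0.8106 = 75.2112 − 55.3575 = 19.8537

19.85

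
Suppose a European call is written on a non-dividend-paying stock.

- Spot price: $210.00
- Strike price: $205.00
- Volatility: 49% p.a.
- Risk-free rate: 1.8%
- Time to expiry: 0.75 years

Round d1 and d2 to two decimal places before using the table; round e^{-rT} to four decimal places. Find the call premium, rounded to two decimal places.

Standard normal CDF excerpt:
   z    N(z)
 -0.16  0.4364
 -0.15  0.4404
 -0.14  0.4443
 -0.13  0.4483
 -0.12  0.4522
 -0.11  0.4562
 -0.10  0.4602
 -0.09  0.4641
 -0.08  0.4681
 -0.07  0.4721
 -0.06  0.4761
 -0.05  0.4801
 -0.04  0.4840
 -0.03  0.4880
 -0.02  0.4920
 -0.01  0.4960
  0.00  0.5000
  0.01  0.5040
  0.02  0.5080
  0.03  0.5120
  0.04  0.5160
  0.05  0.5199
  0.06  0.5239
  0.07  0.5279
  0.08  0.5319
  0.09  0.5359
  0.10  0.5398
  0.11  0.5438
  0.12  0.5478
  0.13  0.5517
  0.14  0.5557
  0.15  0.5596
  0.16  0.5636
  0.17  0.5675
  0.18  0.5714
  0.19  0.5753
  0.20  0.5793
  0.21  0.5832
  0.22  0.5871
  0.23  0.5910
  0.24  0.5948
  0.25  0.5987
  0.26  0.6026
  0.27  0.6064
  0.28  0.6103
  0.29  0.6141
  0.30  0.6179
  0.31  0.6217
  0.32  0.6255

$38.30

T = 0.75;  σ√T = 0.4244
d₁ = [ln(210/205) + (0.018 + 0.49²/2)·0.75] / 0.4244 = [0.0241 + 0.1035] / 0.4244 = 0.3008 → 0.30
d₂ = d₁ − σ√T = 0.3008 − 0.4244 = -0.1236 → -0.12
e^(−rT) = e^(−0.018·0.75) = 0.9866
C = 210·N(0.30) − 205·0.9866·N(-0.12) = 210·0.6179 − 205·0.9866·0.4522 = 129.7590 − 91.4588 = 38.3002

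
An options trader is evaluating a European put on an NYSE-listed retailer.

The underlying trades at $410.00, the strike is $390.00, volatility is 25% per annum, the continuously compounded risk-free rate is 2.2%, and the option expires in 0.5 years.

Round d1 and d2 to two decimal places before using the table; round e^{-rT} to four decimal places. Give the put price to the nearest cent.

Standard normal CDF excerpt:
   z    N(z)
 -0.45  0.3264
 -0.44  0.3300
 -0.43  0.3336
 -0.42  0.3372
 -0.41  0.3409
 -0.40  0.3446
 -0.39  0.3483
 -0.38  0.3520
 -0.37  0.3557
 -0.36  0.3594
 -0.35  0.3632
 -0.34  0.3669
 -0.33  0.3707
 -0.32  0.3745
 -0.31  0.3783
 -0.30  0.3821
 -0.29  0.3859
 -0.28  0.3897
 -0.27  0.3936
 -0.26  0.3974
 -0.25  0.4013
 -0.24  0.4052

$16.52

σ√T = 0.25·√0.5 = 0.1768
ln(S/K) + (r + σ²/2)T = ln(410/390) + (0.022 + 0.25²/2)·0.5 = 0.0500 + 0.0266 = 0.0766
d₁ = 0.0766 / 0.1768 = 0.4335 which rounds to 0.43
d₂ = d₁ − σ√T = 0.4335 − 0.1768 = 0.2567 which rounds to 0.26
exp(−rT) = exp(−0.022·0.5) = 0.9891
N(−d₂) = N(-0.26) = 0.3974;  N(−d₁) = N(-0.43) = 0.3336
P = 390·0.9891·0.3974 − 410·0.3336 = 153.2967 − 136.7760 = 16.5207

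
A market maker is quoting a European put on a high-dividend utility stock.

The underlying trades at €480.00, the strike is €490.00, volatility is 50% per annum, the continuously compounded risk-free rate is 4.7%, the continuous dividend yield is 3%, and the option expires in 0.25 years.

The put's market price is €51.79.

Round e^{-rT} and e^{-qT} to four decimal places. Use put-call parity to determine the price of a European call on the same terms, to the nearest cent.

e^(−qT) = e^(−0.03·0.25) = 0.9925;  e^(−rT) = e^(−0.047·0.25) = 0.9883
Put-call parity: C − P = S·e^(−qT) − K·e^(−rT) = 480·0.9925 − 490·0.9883 = 476.4000 − 484.2670 = -7.8670
C = P + (C − P) = 51.79 + (-7.8670) = 43.9230

€43.92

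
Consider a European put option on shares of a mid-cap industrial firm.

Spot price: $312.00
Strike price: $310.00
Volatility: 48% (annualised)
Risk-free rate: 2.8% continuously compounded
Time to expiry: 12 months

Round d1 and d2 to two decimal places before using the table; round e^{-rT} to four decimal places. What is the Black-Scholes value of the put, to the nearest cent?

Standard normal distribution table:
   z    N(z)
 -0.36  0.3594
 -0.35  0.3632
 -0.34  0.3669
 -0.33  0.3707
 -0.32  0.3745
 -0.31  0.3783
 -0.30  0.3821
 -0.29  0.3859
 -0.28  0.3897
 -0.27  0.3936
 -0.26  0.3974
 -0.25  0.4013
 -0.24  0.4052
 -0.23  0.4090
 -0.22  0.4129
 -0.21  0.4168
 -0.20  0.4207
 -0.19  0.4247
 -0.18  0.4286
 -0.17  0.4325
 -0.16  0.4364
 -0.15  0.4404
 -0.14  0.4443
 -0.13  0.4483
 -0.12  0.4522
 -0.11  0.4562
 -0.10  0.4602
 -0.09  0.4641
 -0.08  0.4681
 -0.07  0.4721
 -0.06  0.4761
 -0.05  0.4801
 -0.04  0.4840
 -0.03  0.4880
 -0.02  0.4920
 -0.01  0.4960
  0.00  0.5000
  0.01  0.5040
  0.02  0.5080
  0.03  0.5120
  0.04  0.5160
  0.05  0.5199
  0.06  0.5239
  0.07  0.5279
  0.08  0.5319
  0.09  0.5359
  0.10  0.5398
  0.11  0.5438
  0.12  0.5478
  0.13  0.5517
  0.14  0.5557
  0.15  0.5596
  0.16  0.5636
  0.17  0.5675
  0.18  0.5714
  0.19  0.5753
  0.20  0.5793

σ√T = 0.48·√1 = 0.4800
d₁ = [ln(312/310) + (0.028 + ½·0.48²)·1] / (σ√T) = (0.0064 + 0.1432) / 0.4800 = 0.3117 ≈ 0.31
d₂ = 0.3117 − 0.4800 = -0.1683 ≈ -0.17
e^(−rT) = e^(−0.028·1) = 0.9724
N(−d₂) = N(0.17) = 0.5675;  N(−d₁) = N(-0.31) = 0.3783
P = 310·0.9724·0.5675 − 312·0.3783 = 171.0695 − 118.0296 = 53.0399

$53.04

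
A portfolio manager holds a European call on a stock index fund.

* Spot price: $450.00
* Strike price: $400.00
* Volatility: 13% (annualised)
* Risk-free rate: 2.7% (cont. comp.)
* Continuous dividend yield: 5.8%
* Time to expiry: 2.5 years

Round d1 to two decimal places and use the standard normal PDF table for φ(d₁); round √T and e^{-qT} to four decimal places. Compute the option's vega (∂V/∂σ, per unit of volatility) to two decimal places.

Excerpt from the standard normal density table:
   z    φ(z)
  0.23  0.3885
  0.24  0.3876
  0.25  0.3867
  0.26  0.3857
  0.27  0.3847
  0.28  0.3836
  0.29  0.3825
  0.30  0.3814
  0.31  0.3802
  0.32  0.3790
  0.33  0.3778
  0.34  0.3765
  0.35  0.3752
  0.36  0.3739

σ√T = 0.13 × 1.5811 = 0.2055
d₁ = [ln(450/400) + (0.027 − 0.058 + ½·0.13²)·2.5] / (σ√T) = (0.1178 − 0.0564) / 0.2055 = 0.2988 which rounds to 0.30
√T = √2.5 = 1.5811
φ(d₁) = φ(0.30) = 0.3814
e^(−qT) = e^(−0.058·2.5) = 0.8650
vega = S·e^(−qT)·φ(d₁)·√T = 450·0.8650·0.3814·1.5811 = 234.7300
(The put has the same vega.)

234.73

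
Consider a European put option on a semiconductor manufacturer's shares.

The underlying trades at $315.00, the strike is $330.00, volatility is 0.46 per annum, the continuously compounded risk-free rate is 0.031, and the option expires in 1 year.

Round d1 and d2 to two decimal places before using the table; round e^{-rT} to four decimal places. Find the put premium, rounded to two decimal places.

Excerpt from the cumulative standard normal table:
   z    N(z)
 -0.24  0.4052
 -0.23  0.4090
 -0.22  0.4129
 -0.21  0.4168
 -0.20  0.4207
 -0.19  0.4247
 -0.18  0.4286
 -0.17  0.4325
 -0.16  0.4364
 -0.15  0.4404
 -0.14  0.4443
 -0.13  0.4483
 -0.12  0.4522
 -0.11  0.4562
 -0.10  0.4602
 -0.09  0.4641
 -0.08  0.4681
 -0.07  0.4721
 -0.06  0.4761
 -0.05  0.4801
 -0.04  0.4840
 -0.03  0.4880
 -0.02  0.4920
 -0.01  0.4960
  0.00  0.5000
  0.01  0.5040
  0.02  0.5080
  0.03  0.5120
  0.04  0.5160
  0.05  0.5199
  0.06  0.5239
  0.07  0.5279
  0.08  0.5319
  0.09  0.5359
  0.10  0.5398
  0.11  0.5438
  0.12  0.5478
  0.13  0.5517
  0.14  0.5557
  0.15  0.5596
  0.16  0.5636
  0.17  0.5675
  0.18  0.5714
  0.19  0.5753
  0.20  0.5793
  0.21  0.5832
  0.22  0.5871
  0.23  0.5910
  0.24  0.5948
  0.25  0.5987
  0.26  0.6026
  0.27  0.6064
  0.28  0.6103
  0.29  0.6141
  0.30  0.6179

$60.27

T = 1;  σ√T = 0.4600
d₁ = [ln(315/330) + (0.031 + ½·0.46²)·1] / (σ√T) = (-0.0465 + 0.1368) / 0.4600 = 0.1963 → 0.20
d₂ = 0.1963 − 0.4600 = -0.2637 → -0.26
exp(−rT) = exp(−0.031·1) = 0.9695
N(−d₂) = N(0.26) = 0.6026;  N(−d₁) = N(-0.20) = 0.4207
P = 330·0.9695·0.6026 − 315·0.4207 = 192.7928 − 132.5205 = 60.2723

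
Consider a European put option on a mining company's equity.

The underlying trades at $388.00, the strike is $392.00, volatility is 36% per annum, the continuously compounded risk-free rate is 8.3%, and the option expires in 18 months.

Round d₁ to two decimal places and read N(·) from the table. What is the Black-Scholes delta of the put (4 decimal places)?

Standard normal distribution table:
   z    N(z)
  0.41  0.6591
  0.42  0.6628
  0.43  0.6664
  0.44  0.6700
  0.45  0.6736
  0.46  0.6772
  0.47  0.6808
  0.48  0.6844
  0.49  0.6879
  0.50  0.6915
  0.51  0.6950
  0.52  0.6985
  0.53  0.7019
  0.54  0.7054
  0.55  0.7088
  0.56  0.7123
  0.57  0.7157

-0.3156

σ√T = 0.36·√1.5 = 0.4409
d₁ = [ln(388/392) + (0.083 + 0.36²/2)·1.5] / 0.4409 = [-0.0103 + 0.2217] / 0.4409 = 0.4796 → 0.48
N(d₁) = N(0.48) = 0.6844
Δ_put = N(d₁) − 1 = 0.6844 − 1 = -0.3156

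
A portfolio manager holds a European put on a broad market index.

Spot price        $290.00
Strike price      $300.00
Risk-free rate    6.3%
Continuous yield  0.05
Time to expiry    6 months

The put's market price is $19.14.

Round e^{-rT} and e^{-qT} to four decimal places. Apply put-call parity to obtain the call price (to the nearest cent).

e^(−qT) = e^(−0.05·0.5) = 0.9753;  e^(−rT) = e^(−0.063·0.5) = 0.9690
Put-call parity: C − P = S·e^(−qT) − K·e^(−rT) = 290·0.9753 − 300·0.9690 = 282.8370 − 290.7000 = -7.8630
C = P + (C − P) = 19.14 + (-7.8630) = 11.2770

$11.28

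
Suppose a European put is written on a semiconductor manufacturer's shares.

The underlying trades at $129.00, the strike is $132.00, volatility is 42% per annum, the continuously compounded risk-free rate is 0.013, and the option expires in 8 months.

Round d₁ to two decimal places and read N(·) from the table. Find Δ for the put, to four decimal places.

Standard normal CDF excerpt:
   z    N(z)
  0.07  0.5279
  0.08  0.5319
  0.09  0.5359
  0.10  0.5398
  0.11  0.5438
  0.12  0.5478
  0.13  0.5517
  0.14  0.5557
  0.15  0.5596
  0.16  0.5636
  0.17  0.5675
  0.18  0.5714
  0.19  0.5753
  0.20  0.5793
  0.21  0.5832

-0.4483

T = 0.6667;  σ√T = 0.3429
d₁ = [ln(129/132) + (0.013 + ½·0.42²)·0.6667] / (σ√T) = (-0.0230 + 0.0675) / 0.3429 = 0.1297 which rounds to 0.13
N(d₁) = N(0.13) = 0.5517
Δ_put = N(d₁) − 1 = 0.5517 − 1 = -0.4483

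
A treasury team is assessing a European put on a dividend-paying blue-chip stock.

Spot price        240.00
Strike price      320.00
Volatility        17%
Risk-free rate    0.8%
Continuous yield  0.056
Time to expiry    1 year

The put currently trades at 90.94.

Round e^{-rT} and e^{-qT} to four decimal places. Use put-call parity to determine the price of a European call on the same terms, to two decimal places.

0.42

e^(−qT) = e^(−0.056·1) = 0.9455;  e^(−rT) = e^(−0.008·1) = 0.9920
Put-call parity: C − P = S·e^(−qT) − K·e^(−rT) = 240·0.9455 − 320·0.9920 = 226.9200 − 317.4400 = -90.5200
C = P + (C − P) = 90.94 + (-90.5200) = 0.4200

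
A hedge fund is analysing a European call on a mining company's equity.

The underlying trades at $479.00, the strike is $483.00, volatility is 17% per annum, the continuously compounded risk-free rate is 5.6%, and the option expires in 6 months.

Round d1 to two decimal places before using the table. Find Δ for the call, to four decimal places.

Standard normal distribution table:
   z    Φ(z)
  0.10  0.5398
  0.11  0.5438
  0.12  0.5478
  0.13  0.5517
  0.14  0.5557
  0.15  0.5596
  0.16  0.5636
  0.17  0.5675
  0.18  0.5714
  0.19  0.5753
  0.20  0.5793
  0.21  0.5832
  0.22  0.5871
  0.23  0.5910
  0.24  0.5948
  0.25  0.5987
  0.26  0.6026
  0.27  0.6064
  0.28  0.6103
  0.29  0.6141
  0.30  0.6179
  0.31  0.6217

0.5871

σ√T = 0.17·√0.5 = 0.1202
d₁ = [ln(479/483) + (0.056 + 0.17²/2)·0.5] / 0.1202 = [-0.0083 + 0.0352] / 0.1202 = 0.2239 ⇒ 0.22
N(d₁) = N(0.22) = 0.5871
Δ_call = N(d₁) = 0.5871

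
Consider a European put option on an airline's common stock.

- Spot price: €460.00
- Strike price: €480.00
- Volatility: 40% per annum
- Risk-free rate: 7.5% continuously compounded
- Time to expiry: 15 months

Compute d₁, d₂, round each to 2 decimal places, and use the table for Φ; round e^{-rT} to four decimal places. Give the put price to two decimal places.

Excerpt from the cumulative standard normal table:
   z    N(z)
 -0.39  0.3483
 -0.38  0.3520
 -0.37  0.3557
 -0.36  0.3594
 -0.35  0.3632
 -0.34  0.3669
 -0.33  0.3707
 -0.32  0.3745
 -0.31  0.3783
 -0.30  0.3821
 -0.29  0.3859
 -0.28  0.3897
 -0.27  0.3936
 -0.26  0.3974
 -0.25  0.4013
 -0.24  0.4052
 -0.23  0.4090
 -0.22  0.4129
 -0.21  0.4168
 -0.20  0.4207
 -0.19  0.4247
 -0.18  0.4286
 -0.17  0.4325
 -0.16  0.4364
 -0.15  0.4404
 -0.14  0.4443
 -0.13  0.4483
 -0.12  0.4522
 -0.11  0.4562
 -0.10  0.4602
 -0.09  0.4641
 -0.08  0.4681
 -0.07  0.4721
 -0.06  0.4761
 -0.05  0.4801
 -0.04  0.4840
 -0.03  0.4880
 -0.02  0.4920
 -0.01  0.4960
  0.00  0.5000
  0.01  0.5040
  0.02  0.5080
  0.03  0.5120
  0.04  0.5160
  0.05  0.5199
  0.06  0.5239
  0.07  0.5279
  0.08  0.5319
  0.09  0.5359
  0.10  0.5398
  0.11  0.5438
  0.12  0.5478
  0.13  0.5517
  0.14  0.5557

€68.89

T = 1.25;  σ√T = 0.4472
ln(S/K) + (r + σ²/2)T = ln(460/480) + (0.075 + 0.4²/2)·1.25 = -0.0426 + 0.1938 = 0.1512
d₁ = 0.1512 / 0.4472 = 0.3381 → 0.34
d₂ = d₁ − σ√T = 0.3381 − 0.4472 = -0.1091 → -0.11
e^(−rT) = e^(−0.075·1.25) = 0.9105
N(−d₂) = N(0.11) = 0.5438;  N(−d₁) = N(-0.34) = 0.3669
P = 480·0.9105·0.5438 − 460·0.3669 = 237.6624 − 168.7740 = 68.8884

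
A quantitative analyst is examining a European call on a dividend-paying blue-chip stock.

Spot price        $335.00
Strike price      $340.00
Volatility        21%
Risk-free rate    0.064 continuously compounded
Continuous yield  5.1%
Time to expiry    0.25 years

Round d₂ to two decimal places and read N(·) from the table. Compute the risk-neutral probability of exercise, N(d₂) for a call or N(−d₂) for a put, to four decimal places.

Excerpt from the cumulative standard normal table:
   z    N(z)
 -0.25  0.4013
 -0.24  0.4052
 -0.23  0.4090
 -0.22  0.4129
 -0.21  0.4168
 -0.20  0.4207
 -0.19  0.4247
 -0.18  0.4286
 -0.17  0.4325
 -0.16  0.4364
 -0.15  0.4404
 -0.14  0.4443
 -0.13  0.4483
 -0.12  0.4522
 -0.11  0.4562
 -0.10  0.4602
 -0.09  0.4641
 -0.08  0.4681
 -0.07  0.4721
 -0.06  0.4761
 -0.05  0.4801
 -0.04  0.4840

0.4364

T = 0.25;  σ√T = 0.1050
ln(S/K) + (r − q + σ²/2)T = ln(335/340) + (0.064 − 0.051 + 0.21²/2)·0.25 = -0.0148 + 0.0088 = -0.0061
d₁ = -0.0061 / 0.1050 = -0.0576 ⇒ -0.06
d₂ = d₁ − σ√T = -0.0576 − 0.1050 = -0.1626 ⇒ -0.16
Pr(exercise) under Q = N(d₂) = 0.4364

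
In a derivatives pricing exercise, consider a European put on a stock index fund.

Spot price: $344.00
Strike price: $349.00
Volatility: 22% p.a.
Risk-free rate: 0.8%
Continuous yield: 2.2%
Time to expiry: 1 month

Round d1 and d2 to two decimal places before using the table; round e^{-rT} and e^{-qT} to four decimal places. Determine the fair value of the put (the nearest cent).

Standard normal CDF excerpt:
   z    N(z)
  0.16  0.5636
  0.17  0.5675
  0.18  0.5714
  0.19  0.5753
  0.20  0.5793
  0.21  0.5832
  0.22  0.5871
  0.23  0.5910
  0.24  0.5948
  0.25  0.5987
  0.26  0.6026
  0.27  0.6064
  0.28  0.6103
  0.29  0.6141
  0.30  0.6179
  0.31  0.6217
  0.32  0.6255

$12.59

T = 0.08333;  σ√T = 0.0635
ln(S/K) + (r − q + σ²/2)T = ln(344/349) + (0.008 − 0.022 + 0.22²/2)·0.08333 = -0.0144 + 0.0009 = -0.0136
d₁ = -0.0136 / 0.0635 = -0.2138 ⇒ -0.21
d₂ = d₁ − σ√T = -0.2138 − 0.0635 = -0.2773 ⇒ -0.28
e^(−qT) = e^(−0.022·0.08333) = 0.9982;  e^(−rT) = e^(−0.008·0.08333) = 0.9993
N(−d₂) = N(0.28) = 0.6103;  N(−d₁) = N(0.21) = 0.5832
P = 349·0.9993·0.6103 − 344·0.9982·0.5832 = 212.8456 − 200.2597 = 12.5859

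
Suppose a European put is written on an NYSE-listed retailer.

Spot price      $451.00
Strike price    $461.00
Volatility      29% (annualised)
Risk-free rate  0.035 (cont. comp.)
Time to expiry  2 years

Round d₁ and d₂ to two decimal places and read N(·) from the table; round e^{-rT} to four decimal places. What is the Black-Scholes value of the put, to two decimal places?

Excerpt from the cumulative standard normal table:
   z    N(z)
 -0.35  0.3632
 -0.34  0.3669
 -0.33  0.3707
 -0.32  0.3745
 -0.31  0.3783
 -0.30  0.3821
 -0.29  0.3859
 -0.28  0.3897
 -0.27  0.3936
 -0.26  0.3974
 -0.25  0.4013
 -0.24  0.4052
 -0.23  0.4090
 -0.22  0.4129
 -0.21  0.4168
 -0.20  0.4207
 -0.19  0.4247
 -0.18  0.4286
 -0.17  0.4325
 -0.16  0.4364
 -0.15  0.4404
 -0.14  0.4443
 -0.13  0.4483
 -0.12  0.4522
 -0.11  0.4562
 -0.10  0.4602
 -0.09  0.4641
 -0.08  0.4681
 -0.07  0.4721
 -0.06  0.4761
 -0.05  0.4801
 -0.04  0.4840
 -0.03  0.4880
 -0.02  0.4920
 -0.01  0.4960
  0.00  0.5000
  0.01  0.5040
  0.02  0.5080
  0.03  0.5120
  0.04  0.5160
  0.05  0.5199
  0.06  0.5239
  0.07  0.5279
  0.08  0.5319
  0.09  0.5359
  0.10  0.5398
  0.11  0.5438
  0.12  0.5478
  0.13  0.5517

$61.45

σ√T = 0.29 × 1.4142 = 0.4101
d₁ = [ln(451/461) + (0.035 + 0.29²/2)·2] / 0.4101 = [-0.0219 + 0.1541] / 0.4101 = 0.3223 ≈ 0.32
d₂ = d₁ − σ√T = 0.3223 − 0.4101 = -0.0879 ≈ -0.09
exp(−rT) = exp(−0.035·2) = 0.9324
N(−d₂) = N(0.09) = 0.5359;  N(−d₁) = N(-0.32) = 0.3745
P = 461·0.9324·0.5359 − 451·0.3745 = 230.3493 − 168.8995 = 61.4498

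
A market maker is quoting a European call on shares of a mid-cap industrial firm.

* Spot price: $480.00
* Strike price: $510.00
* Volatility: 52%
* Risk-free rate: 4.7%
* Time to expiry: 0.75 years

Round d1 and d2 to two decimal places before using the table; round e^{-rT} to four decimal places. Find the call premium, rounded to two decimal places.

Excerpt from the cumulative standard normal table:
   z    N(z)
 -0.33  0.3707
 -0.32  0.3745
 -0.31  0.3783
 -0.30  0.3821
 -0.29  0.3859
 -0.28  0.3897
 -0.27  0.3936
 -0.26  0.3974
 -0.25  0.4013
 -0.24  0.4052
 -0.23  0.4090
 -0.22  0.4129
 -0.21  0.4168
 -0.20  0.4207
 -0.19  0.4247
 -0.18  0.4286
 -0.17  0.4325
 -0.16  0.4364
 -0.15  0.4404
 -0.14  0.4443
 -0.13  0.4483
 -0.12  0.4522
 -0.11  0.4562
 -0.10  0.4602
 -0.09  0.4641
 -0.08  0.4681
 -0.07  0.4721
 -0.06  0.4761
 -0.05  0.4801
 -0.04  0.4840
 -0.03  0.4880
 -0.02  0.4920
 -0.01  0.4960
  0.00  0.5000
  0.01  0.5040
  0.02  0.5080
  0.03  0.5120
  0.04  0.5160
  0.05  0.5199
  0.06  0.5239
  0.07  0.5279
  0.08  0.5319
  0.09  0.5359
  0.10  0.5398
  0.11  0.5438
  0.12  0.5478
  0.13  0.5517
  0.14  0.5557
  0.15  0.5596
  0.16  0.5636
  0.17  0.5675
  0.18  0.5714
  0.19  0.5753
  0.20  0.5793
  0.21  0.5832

T = 0.75;  σ√T = 0.4503
d₁ = [ln(480/510) + (0.047 + ½·0.52²)·0.75] / (σ√T) = (-0.0606 + 0.1367) / 0.4503 = 0.1688 ≈ 0.17
d₂ = 0.1688 − 0.4503 = -0.2815 ≈ -0.28
e^(−rT) = e^(−0.047·0.75) = 0.9654
N(d₁) = N(0.17) = 0.5675;  N(d₂) = N(-0.28) = 0.3897
C = 480·0.5675 − 510·0.9654·0.3897 = 272.4000 − 191.8704 = 80.5296

$80.53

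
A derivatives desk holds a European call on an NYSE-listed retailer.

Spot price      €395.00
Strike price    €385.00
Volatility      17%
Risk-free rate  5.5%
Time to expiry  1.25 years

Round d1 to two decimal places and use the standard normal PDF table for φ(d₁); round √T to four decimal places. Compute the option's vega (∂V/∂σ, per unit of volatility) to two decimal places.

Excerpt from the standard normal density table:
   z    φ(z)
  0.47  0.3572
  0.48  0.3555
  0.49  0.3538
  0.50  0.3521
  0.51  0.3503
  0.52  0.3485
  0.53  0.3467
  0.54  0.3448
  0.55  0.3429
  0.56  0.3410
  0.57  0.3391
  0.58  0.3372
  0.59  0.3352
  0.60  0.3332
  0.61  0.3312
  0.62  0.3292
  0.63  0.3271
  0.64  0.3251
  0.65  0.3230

σ√T = 0.17·√1.25 = 0.1901
d₁ = [ln(395/385) + (0.055 + 0.17²/2)·1.25] / 0.1901 = [0.0256 + 0.0868] / 0.1901 = 0.5917 → 0.59
√T = √1.25 = 1.1180
φ(d₁) = φ(0.59) = 0.3352
vega = S·φ(d₁)·√T = 395·0.3352·1.1180 = 148.0277

148.03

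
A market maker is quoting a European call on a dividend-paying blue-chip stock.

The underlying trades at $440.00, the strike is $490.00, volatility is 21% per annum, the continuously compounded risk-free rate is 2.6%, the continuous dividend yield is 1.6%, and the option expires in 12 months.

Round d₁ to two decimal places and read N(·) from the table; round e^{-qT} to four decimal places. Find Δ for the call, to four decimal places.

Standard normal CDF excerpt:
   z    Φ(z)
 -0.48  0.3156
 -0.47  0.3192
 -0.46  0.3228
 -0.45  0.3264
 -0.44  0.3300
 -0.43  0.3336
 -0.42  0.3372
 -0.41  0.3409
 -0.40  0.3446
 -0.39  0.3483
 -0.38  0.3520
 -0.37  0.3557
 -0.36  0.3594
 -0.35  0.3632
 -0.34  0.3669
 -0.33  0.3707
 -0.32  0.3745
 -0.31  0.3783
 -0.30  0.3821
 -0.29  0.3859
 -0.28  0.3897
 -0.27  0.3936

0.3537

σ√T = 0.21 × 1.0000 = 0.2100
d₁ = [ln(440/490) + (0.026 − 0.016 + 0.21²/2)·1] / 0.2100 = [-0.1076 + 0.0320] / 0.2100 = -0.3599 → -0.36
N(d₁) = N(-0.36) = 0.3594
Δ_call = exp(−qT)·N(d₁) = 0.9841·0.3594 = 0.3537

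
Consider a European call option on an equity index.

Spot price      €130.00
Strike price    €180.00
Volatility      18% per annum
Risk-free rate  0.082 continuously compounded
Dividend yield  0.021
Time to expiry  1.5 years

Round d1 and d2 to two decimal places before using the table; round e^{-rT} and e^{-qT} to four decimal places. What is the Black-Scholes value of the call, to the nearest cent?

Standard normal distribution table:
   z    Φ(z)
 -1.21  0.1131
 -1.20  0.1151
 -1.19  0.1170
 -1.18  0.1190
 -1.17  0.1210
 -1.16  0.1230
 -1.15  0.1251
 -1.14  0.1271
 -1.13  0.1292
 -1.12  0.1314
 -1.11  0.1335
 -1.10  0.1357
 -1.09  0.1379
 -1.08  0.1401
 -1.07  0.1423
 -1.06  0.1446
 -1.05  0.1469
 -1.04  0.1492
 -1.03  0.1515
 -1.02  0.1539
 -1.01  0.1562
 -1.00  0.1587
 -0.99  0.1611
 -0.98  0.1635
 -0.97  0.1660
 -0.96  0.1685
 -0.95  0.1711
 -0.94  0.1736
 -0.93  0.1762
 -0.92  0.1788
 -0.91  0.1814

€2.29

σ√T = 0.18 × 1.2247 = 0.2205
d₁ = [ln(130/180) + (0.082 − 0.021 + 0.18²/2)·1.5] / 0.2205 = [-0.3254 + 0.1158] / 0.2205 = -0.9509 → -0.95
d₂ = d₁ − σ√T = -0.9509 − 0.2205 = -1.1713 → -1.17
e^(−qT) = e^(−0.021·1.5) = 0.9690;  e^(−rT) = e^(−0.082·1.5) = 0.8843
C = 130·0.9690·N(-0.95) − 180·0.8843·N(-1.17) = 130·0.9690·0.1711 − 180·0.8843·0.1210 = 21.5535 − 19.2601 = 2.2934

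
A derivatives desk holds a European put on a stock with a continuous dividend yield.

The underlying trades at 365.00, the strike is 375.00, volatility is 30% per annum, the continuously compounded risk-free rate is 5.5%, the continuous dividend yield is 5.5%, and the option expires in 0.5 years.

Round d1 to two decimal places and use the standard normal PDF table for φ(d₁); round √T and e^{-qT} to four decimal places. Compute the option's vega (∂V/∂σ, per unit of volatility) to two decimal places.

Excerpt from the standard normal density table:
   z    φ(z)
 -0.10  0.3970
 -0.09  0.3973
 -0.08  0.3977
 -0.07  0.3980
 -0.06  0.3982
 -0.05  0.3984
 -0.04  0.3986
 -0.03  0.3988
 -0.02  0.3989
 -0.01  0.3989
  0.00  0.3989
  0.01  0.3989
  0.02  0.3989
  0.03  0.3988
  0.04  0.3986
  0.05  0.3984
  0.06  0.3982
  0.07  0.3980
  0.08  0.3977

T = 0.5;  σ√T = 0.2121
d₁ = [ln(365/375) + (0.055 − 0.055 + 0.3²/2)·0.5] / 0.2121 = [-0.0270 + 0.0225] / 0.2121 = -0.0213 → -0.02
√T = √0.5 = 0.7071
φ(d₁) = φ(-0.02) = 0.3989
exp(−qT) = exp(−0.055·0.5) = 0.9729
vega = S·exp(−qT)·φ(d₁)·√T = 365·0.9729·0.3989·0.7071 = 100.1627

100.16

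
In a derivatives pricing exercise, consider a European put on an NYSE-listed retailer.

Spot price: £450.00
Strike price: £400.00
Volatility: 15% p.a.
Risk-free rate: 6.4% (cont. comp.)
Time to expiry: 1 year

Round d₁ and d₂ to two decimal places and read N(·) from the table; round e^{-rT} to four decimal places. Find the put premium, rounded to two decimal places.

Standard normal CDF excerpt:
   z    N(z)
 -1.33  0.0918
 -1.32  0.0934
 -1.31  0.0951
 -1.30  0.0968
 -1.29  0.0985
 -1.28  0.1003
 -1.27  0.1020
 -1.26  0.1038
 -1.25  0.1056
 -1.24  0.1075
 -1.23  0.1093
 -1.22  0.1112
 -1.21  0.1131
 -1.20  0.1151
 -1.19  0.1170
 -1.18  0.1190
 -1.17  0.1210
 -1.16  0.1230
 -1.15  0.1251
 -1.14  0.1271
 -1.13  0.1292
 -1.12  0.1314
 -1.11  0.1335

£3.36

T = 1;  σ√T = 0.1500
d₁ = [ln(450/400) + (0.064 + ½·0.15²)·1] / (σ√T) = (0.1178 + 0.0752) / 0.1500 = 1.2869 which rounds to 1.29
d₂ = 1.2869 − 0.1500 = 1.1369 which rounds to 1.14
e^(−rT) = e^(−0.064·1) = 0.9380
N(−d₂) = N(-1.14) = 0.1271;  N(−d₁) = N(-1.29) = 0.0985
P = 400·0.9380·0.1271 − 450·0.0985 = 47.6879 − 44.3250 = 3.3629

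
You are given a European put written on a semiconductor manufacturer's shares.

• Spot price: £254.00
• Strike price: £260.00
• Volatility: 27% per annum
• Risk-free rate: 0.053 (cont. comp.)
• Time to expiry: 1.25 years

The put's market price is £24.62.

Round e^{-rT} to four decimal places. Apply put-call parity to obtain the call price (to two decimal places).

e^(−rT) = e^(−0.053·1.25) = 0.9359
Put-call parity: C − P = S − K·e^(−rT) = 254 − 260·0.9359 = 254 − 243.3340 = 10.6660
C = P + (C − P) = 24.62 + (10.6660) = 35.2860

£35.29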